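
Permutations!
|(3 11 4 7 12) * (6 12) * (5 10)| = |(3 11 4 7 6 12)(5 10)| = 6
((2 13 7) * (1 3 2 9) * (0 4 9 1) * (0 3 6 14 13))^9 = [2, 7, 3, 9, 0, 5, 1, 13, 8, 4, 10, 11, 12, 14, 6] = (0 2 3 9 4)(1 7 13 14 6)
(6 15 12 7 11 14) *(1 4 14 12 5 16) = (1 4 14 6 15 5 16)(7 11 12) = [0, 4, 2, 3, 14, 16, 15, 11, 8, 9, 10, 12, 7, 13, 6, 5, 1]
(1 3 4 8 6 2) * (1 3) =(2 3 4 8 6) =[0, 1, 3, 4, 8, 5, 2, 7, 6]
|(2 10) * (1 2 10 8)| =|(10)(1 2 8)| =3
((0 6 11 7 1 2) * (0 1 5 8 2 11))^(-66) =(11) =[0, 1, 2, 3, 4, 5, 6, 7, 8, 9, 10, 11]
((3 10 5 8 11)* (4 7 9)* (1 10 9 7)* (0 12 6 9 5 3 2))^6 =[10, 2, 1, 12, 11, 6, 5, 7, 9, 8, 0, 4, 3] =(0 10)(1 2)(3 12)(4 11)(5 6)(8 9)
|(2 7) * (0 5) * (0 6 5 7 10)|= |(0 7 2 10)(5 6)|= 4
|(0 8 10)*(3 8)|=|(0 3 8 10)|=4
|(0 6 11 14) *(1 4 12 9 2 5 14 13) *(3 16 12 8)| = 14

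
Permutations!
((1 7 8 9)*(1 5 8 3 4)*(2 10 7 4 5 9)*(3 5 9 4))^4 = (2 8 5 7 10) = [0, 1, 8, 3, 4, 7, 6, 10, 5, 9, 2]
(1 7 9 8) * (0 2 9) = (0 2 9 8 1 7) = [2, 7, 9, 3, 4, 5, 6, 0, 1, 8]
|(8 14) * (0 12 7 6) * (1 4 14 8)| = 12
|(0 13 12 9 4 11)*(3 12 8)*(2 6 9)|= |(0 13 8 3 12 2 6 9 4 11)|= 10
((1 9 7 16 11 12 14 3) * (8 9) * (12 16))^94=(16)(1 7 3 9 14 8 12)=[0, 7, 2, 9, 4, 5, 6, 3, 12, 14, 10, 11, 1, 13, 8, 15, 16]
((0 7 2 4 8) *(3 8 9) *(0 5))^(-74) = (0 8 9 2)(3 4 7 5) = [8, 1, 0, 4, 7, 3, 6, 5, 9, 2]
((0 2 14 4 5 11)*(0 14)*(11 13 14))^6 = (4 13)(5 14) = [0, 1, 2, 3, 13, 14, 6, 7, 8, 9, 10, 11, 12, 4, 5]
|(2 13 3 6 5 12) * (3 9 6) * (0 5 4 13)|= |(0 5 12 2)(4 13 9 6)|= 4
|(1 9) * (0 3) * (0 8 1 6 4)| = 7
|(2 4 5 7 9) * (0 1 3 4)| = 8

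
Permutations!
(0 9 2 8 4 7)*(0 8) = (0 9 2)(4 7 8) = [9, 1, 0, 3, 7, 5, 6, 8, 4, 2]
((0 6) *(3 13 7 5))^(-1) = (0 6)(3 5 7 13) = [6, 1, 2, 5, 4, 7, 0, 13, 8, 9, 10, 11, 12, 3]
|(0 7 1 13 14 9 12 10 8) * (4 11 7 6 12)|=|(0 6 12 10 8)(1 13 14 9 4 11 7)|=35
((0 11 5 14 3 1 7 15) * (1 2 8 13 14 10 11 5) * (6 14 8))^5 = [7, 10, 6, 2, 4, 15, 14, 11, 13, 9, 0, 5, 12, 8, 3, 1] = (0 7 11 5 15 1 10)(2 6 14 3)(8 13)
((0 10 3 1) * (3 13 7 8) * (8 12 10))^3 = (0 1 3 8)(7 13 10 12) = [1, 3, 2, 8, 4, 5, 6, 13, 0, 9, 12, 11, 7, 10]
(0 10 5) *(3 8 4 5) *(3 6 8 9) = (0 10 6 8 4 5)(3 9) = [10, 1, 2, 9, 5, 0, 8, 7, 4, 3, 6]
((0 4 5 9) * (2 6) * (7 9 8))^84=(9)=[0, 1, 2, 3, 4, 5, 6, 7, 8, 9]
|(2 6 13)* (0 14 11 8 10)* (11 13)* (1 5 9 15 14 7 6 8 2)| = |(0 7 6 11 2 8 10)(1 5 9 15 14 13)| = 42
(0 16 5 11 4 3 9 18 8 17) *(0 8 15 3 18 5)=(0 16)(3 9 5 11 4 18 15)(8 17)=[16, 1, 2, 9, 18, 11, 6, 7, 17, 5, 10, 4, 12, 13, 14, 3, 0, 8, 15]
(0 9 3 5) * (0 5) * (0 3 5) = [9, 1, 2, 3, 4, 0, 6, 7, 8, 5] = (0 9 5)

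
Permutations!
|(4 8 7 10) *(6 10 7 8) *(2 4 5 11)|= 6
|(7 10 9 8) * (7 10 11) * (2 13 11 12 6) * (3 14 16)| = |(2 13 11 7 12 6)(3 14 16)(8 10 9)| = 6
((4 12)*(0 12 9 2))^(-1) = [2, 1, 9, 3, 12, 5, 6, 7, 8, 4, 10, 11, 0] = (0 2 9 4 12)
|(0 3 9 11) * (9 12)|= 5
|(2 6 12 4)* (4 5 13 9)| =|(2 6 12 5 13 9 4)| =7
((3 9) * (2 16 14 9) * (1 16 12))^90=[0, 12, 3, 9, 4, 5, 6, 7, 8, 14, 10, 11, 2, 13, 16, 15, 1]=(1 12 2 3 9 14 16)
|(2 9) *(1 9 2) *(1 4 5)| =4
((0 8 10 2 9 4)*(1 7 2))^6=(0 9 7 10)(1 8 4 2)=[9, 8, 1, 3, 2, 5, 6, 10, 4, 7, 0]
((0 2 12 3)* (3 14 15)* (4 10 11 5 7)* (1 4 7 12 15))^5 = (0 2 15 3)(1 12 11 4 14 5 10) = [2, 12, 15, 0, 14, 10, 6, 7, 8, 9, 1, 4, 11, 13, 5, 3]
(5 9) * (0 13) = (0 13)(5 9) = [13, 1, 2, 3, 4, 9, 6, 7, 8, 5, 10, 11, 12, 0]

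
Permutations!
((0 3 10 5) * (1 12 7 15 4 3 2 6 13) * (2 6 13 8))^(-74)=(0 13 15 5 2 7 10 8 12 3 6 1 4)=[13, 4, 7, 6, 0, 2, 1, 10, 12, 9, 8, 11, 3, 15, 14, 5]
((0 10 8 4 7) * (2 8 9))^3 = (0 2 7 9 4 10 8) = [2, 1, 7, 3, 10, 5, 6, 9, 0, 4, 8]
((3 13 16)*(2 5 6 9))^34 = [0, 1, 6, 13, 4, 9, 2, 7, 8, 5, 10, 11, 12, 16, 14, 15, 3] = (2 6)(3 13 16)(5 9)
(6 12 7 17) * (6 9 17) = [0, 1, 2, 3, 4, 5, 12, 6, 8, 17, 10, 11, 7, 13, 14, 15, 16, 9] = (6 12 7)(9 17)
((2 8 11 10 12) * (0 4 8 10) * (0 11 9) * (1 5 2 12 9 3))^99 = (12) = [0, 1, 2, 3, 4, 5, 6, 7, 8, 9, 10, 11, 12]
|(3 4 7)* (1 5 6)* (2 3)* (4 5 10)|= 8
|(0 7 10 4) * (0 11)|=5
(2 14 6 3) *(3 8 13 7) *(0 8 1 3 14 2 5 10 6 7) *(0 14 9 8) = (1 3 5 10 6)(7 9 8 13 14) = [0, 3, 2, 5, 4, 10, 1, 9, 13, 8, 6, 11, 12, 14, 7]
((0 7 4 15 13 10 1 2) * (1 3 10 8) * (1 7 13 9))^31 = (0 4 2 7 1 8 9 13 15)(3 10) = [4, 8, 7, 10, 2, 5, 6, 1, 9, 13, 3, 11, 12, 15, 14, 0]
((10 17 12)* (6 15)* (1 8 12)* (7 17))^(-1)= (1 17 7 10 12 8)(6 15)= [0, 17, 2, 3, 4, 5, 15, 10, 1, 9, 12, 11, 8, 13, 14, 6, 16, 7]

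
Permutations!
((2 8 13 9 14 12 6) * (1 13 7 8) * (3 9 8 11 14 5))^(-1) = (1 2 6 12 14 11 7 8 13)(3 5 9) = [0, 2, 6, 5, 4, 9, 12, 8, 13, 3, 10, 7, 14, 1, 11]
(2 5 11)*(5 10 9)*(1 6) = (1 6)(2 10 9 5 11) = [0, 6, 10, 3, 4, 11, 1, 7, 8, 5, 9, 2]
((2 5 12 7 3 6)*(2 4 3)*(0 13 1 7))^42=(13)=[0, 1, 2, 3, 4, 5, 6, 7, 8, 9, 10, 11, 12, 13]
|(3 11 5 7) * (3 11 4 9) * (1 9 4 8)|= 12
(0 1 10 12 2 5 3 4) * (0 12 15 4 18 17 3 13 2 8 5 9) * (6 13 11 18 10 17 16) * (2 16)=(0 1 17 3 10 15 4 12 8 5 11 18 2 9)(6 13 16)=[1, 17, 9, 10, 12, 11, 13, 7, 5, 0, 15, 18, 8, 16, 14, 4, 6, 3, 2]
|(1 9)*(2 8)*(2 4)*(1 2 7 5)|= |(1 9 2 8 4 7 5)|= 7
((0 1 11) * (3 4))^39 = (11)(3 4) = [0, 1, 2, 4, 3, 5, 6, 7, 8, 9, 10, 11]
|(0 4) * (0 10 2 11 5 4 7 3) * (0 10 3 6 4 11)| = 14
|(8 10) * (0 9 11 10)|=5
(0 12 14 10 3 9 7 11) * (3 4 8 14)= [12, 1, 2, 9, 8, 5, 6, 11, 14, 7, 4, 0, 3, 13, 10]= (0 12 3 9 7 11)(4 8 14 10)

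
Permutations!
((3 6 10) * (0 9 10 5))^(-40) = [10, 1, 2, 5, 4, 9, 0, 7, 8, 3, 6] = (0 10 6)(3 5 9)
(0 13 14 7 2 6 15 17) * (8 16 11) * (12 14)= (0 13 12 14 7 2 6 15 17)(8 16 11)= [13, 1, 6, 3, 4, 5, 15, 2, 16, 9, 10, 8, 14, 12, 7, 17, 11, 0]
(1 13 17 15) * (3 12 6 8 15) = (1 13 17 3 12 6 8 15) = [0, 13, 2, 12, 4, 5, 8, 7, 15, 9, 10, 11, 6, 17, 14, 1, 16, 3]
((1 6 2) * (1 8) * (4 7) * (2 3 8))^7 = [0, 8, 2, 6, 7, 5, 1, 4, 3] = (1 8 3 6)(4 7)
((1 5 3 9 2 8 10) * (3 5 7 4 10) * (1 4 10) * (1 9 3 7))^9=(2 10)(4 8)(7 9)=[0, 1, 10, 3, 8, 5, 6, 9, 4, 7, 2]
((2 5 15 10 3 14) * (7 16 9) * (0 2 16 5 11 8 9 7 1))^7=(16)(0 2 11 8 9 1)=[2, 0, 11, 3, 4, 5, 6, 7, 9, 1, 10, 8, 12, 13, 14, 15, 16]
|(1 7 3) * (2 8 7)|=|(1 2 8 7 3)|=5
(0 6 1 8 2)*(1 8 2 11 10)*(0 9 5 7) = (0 6 8 11 10 1 2 9 5 7) = [6, 2, 9, 3, 4, 7, 8, 0, 11, 5, 1, 10]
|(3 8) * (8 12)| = 3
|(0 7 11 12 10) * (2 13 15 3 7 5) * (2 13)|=|(0 5 13 15 3 7 11 12 10)|=9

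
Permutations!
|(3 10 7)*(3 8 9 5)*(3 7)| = 4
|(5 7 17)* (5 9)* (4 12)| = 4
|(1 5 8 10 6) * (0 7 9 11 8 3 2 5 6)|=6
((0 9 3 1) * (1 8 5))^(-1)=(0 1 5 8 3 9)=[1, 5, 2, 9, 4, 8, 6, 7, 3, 0]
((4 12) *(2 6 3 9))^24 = (12) = [0, 1, 2, 3, 4, 5, 6, 7, 8, 9, 10, 11, 12]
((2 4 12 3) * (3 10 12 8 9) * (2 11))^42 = (12) = [0, 1, 2, 3, 4, 5, 6, 7, 8, 9, 10, 11, 12]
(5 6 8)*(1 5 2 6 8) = (1 5 8 2 6) = [0, 5, 6, 3, 4, 8, 1, 7, 2]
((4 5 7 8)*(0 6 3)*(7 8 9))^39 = (7 9) = [0, 1, 2, 3, 4, 5, 6, 9, 8, 7]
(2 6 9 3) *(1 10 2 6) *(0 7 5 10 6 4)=(0 7 5 10 2 1 6 9 3 4)=[7, 6, 1, 4, 0, 10, 9, 5, 8, 3, 2]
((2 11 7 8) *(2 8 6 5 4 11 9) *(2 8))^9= (4 5 6 7 11)= [0, 1, 2, 3, 5, 6, 7, 11, 8, 9, 10, 4]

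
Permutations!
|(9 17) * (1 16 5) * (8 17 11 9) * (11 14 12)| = 12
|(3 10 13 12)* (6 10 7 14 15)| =|(3 7 14 15 6 10 13 12)| =8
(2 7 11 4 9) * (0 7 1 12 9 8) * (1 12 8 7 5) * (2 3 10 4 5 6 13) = (0 6 13 2 12 9 3 10 4 7 11 5 1 8) = [6, 8, 12, 10, 7, 1, 13, 11, 0, 3, 4, 5, 9, 2]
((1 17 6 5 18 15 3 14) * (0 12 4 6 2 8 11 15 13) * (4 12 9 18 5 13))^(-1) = (0 13 6 4 18 9)(1 14 3 15 11 8 2 17) = [13, 14, 17, 15, 18, 5, 4, 7, 2, 0, 10, 8, 12, 6, 3, 11, 16, 1, 9]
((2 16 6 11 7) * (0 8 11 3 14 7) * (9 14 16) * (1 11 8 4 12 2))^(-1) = (0 11 1 7 14 9 2 12 4)(3 6 16) = [11, 7, 12, 6, 0, 5, 16, 14, 8, 2, 10, 1, 4, 13, 9, 15, 3]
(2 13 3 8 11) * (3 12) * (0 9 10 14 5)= (0 9 10 14 5)(2 13 12 3 8 11)= [9, 1, 13, 8, 4, 0, 6, 7, 11, 10, 14, 2, 3, 12, 5]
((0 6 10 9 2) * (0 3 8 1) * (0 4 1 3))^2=(0 10 2 6 9)=[10, 1, 6, 3, 4, 5, 9, 7, 8, 0, 2]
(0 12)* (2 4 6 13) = (0 12)(2 4 6 13) = [12, 1, 4, 3, 6, 5, 13, 7, 8, 9, 10, 11, 0, 2]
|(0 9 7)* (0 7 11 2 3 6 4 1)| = 8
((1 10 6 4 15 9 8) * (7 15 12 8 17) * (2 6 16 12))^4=(17)(1 8 12 16 10)(2 6 4)=[0, 8, 6, 3, 2, 5, 4, 7, 12, 9, 1, 11, 16, 13, 14, 15, 10, 17]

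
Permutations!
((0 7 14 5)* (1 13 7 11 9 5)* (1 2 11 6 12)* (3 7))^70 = (0 9 2 7 13 12)(1 6 5 11 14 3) = [9, 6, 7, 1, 4, 11, 5, 13, 8, 2, 10, 14, 0, 12, 3]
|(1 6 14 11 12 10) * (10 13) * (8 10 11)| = |(1 6 14 8 10)(11 12 13)| = 15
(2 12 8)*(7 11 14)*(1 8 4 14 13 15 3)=(1 8 2 12 4 14 7 11 13 15 3)=[0, 8, 12, 1, 14, 5, 6, 11, 2, 9, 10, 13, 4, 15, 7, 3]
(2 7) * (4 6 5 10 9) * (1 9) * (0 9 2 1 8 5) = [9, 2, 7, 3, 6, 10, 0, 1, 5, 4, 8] = (0 9 4 6)(1 2 7)(5 10 8)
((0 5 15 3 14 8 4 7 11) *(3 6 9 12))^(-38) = (0 7 8 3 9 15)(4 14 12 6 5 11) = [7, 1, 2, 9, 14, 11, 5, 8, 3, 15, 10, 4, 6, 13, 12, 0]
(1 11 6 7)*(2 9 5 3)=[0, 11, 9, 2, 4, 3, 7, 1, 8, 5, 10, 6]=(1 11 6 7)(2 9 5 3)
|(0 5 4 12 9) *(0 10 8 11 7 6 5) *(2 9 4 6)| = |(2 9 10 8 11 7)(4 12)(5 6)| = 6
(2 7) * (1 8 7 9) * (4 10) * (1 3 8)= (2 9 3 8 7)(4 10)= [0, 1, 9, 8, 10, 5, 6, 2, 7, 3, 4]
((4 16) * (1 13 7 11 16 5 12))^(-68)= (1 16)(4 13)(5 7)(11 12)= [0, 16, 2, 3, 13, 7, 6, 5, 8, 9, 10, 12, 11, 4, 14, 15, 1]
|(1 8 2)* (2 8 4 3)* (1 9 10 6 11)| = |(1 4 3 2 9 10 6 11)| = 8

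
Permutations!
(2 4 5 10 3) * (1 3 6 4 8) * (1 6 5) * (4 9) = (1 3 2 8 6 9 4)(5 10) = [0, 3, 8, 2, 1, 10, 9, 7, 6, 4, 5]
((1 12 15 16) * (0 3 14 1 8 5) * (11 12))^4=(0 11 8 14 15)(1 16 3 12 5)=[11, 16, 2, 12, 4, 1, 6, 7, 14, 9, 10, 8, 5, 13, 15, 0, 3]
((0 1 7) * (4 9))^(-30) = (9) = [0, 1, 2, 3, 4, 5, 6, 7, 8, 9]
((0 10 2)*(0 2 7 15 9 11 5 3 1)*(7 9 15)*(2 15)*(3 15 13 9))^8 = (2 9 5)(11 15 13) = [0, 1, 9, 3, 4, 2, 6, 7, 8, 5, 10, 15, 12, 11, 14, 13]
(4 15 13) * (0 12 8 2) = (0 12 8 2)(4 15 13) = [12, 1, 0, 3, 15, 5, 6, 7, 2, 9, 10, 11, 8, 4, 14, 13]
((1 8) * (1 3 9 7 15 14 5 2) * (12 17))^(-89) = (1 8 3 9 7 15 14 5 2)(12 17) = [0, 8, 1, 9, 4, 2, 6, 15, 3, 7, 10, 11, 17, 13, 5, 14, 16, 12]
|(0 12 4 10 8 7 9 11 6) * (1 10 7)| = |(0 12 4 7 9 11 6)(1 10 8)| = 21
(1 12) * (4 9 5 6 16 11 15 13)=(1 12)(4 9 5 6 16 11 15 13)=[0, 12, 2, 3, 9, 6, 16, 7, 8, 5, 10, 15, 1, 4, 14, 13, 11]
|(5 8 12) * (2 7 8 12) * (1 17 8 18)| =|(1 17 8 2 7 18)(5 12)| =6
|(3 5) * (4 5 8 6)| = 5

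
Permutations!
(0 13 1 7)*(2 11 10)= (0 13 1 7)(2 11 10)= [13, 7, 11, 3, 4, 5, 6, 0, 8, 9, 2, 10, 12, 1]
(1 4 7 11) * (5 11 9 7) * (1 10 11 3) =(1 4 5 3)(7 9)(10 11) =[0, 4, 2, 1, 5, 3, 6, 9, 8, 7, 11, 10]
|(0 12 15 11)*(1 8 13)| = |(0 12 15 11)(1 8 13)| = 12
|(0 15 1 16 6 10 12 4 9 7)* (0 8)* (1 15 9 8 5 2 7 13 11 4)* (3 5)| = 60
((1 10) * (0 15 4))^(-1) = (0 4 15)(1 10) = [4, 10, 2, 3, 15, 5, 6, 7, 8, 9, 1, 11, 12, 13, 14, 0]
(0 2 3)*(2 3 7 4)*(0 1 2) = [3, 2, 7, 1, 0, 5, 6, 4] = (0 3 1 2 7 4)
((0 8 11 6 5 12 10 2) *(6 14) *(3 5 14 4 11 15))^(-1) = (0 2 10 12 5 3 15 8)(4 11)(6 14) = [2, 1, 10, 15, 11, 3, 14, 7, 0, 9, 12, 4, 5, 13, 6, 8]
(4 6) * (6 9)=(4 9 6)=[0, 1, 2, 3, 9, 5, 4, 7, 8, 6]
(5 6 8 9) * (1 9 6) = (1 9 5)(6 8) = [0, 9, 2, 3, 4, 1, 8, 7, 6, 5]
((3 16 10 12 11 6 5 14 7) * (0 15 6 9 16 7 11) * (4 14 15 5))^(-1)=[12, 1, 2, 7, 6, 0, 15, 3, 8, 11, 16, 14, 10, 13, 4, 5, 9]=(0 12 10 16 9 11 14 4 6 15 5)(3 7)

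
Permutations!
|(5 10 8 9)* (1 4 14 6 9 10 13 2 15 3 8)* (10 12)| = |(1 4 14 6 9 5 13 2 15 3 8 12 10)| = 13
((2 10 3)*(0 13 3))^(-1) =(0 10 2 3 13) =[10, 1, 3, 13, 4, 5, 6, 7, 8, 9, 2, 11, 12, 0]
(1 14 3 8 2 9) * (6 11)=(1 14 3 8 2 9)(6 11)=[0, 14, 9, 8, 4, 5, 11, 7, 2, 1, 10, 6, 12, 13, 3]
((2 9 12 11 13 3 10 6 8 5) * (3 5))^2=[0, 1, 12, 6, 4, 9, 3, 7, 10, 11, 8, 5, 13, 2]=(2 12 13)(3 6)(5 9 11)(8 10)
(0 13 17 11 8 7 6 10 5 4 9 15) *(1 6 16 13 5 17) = (0 5 4 9 15)(1 6 10 17 11 8 7 16 13) = [5, 6, 2, 3, 9, 4, 10, 16, 7, 15, 17, 8, 12, 1, 14, 0, 13, 11]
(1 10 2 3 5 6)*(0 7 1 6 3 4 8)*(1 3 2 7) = [1, 10, 4, 5, 8, 2, 6, 3, 0, 9, 7] = (0 1 10 7 3 5 2 4 8)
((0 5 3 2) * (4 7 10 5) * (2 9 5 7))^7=(0 4 2)(3 9 5)(7 10)=[4, 1, 0, 9, 2, 3, 6, 10, 8, 5, 7]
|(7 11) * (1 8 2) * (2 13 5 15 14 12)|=|(1 8 13 5 15 14 12 2)(7 11)|=8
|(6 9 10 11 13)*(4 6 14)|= |(4 6 9 10 11 13 14)|= 7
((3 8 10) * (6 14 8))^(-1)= (3 10 8 14 6)= [0, 1, 2, 10, 4, 5, 3, 7, 14, 9, 8, 11, 12, 13, 6]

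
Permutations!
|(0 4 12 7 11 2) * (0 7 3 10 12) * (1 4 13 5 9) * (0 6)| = |(0 13 5 9 1 4 6)(2 7 11)(3 10 12)| = 21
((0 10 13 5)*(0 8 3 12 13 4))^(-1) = (0 4 10)(3 8 5 13 12) = [4, 1, 2, 8, 10, 13, 6, 7, 5, 9, 0, 11, 3, 12]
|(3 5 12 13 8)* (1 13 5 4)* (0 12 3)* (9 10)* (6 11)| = 8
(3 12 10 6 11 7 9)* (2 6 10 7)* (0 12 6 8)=(0 12 7 9 3 6 11 2 8)=[12, 1, 8, 6, 4, 5, 11, 9, 0, 3, 10, 2, 7]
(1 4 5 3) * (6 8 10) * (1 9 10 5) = (1 4)(3 9 10 6 8 5) = [0, 4, 2, 9, 1, 3, 8, 7, 5, 10, 6]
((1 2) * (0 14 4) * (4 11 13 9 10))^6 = [4, 1, 2, 3, 10, 5, 6, 7, 8, 13, 9, 14, 12, 11, 0] = (0 4 10 9 13 11 14)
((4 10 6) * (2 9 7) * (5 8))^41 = (2 7 9)(4 6 10)(5 8) = [0, 1, 7, 3, 6, 8, 10, 9, 5, 2, 4]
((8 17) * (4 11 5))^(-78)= [0, 1, 2, 3, 4, 5, 6, 7, 8, 9, 10, 11, 12, 13, 14, 15, 16, 17]= (17)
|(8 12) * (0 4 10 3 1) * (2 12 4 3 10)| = |(0 3 1)(2 12 8 4)| = 12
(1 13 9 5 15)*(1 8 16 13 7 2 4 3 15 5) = (1 7 2 4 3 15 8 16 13 9) = [0, 7, 4, 15, 3, 5, 6, 2, 16, 1, 10, 11, 12, 9, 14, 8, 13]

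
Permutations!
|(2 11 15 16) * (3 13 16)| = |(2 11 15 3 13 16)| = 6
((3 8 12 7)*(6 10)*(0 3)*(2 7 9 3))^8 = (12)(0 7 2) = [7, 1, 0, 3, 4, 5, 6, 2, 8, 9, 10, 11, 12]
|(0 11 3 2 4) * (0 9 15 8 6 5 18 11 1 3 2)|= |(0 1 3)(2 4 9 15 8 6 5 18 11)|= 9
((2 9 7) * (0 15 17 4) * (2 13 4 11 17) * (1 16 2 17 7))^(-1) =(0 4 13 7 11 17 15)(1 9 2 16) =[4, 9, 16, 3, 13, 5, 6, 11, 8, 2, 10, 17, 12, 7, 14, 0, 1, 15]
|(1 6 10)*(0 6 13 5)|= 6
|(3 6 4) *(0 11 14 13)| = 12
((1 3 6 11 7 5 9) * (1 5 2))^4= (1 7 6)(2 11 3)= [0, 7, 11, 2, 4, 5, 1, 6, 8, 9, 10, 3]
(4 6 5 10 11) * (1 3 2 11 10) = (1 3 2 11 4 6 5) = [0, 3, 11, 2, 6, 1, 5, 7, 8, 9, 10, 4]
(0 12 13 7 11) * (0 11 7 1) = (0 12 13 1) = [12, 0, 2, 3, 4, 5, 6, 7, 8, 9, 10, 11, 13, 1]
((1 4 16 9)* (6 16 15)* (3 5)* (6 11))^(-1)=[0, 9, 2, 5, 1, 3, 11, 7, 8, 16, 10, 15, 12, 13, 14, 4, 6]=(1 9 16 6 11 15 4)(3 5)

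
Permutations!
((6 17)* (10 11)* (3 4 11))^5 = (3 4 11 10)(6 17) = [0, 1, 2, 4, 11, 5, 17, 7, 8, 9, 3, 10, 12, 13, 14, 15, 16, 6]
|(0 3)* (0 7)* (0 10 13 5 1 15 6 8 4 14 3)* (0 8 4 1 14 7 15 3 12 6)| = 40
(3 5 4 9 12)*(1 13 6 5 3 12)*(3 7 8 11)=[0, 13, 2, 7, 9, 4, 5, 8, 11, 1, 10, 3, 12, 6]=(1 13 6 5 4 9)(3 7 8 11)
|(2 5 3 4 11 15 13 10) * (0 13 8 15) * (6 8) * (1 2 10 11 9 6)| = |(0 13 11)(1 2 5 3 4 9 6 8 15)| = 9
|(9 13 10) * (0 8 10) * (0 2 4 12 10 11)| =6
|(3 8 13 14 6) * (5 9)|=10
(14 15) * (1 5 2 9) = (1 5 2 9)(14 15) = [0, 5, 9, 3, 4, 2, 6, 7, 8, 1, 10, 11, 12, 13, 15, 14]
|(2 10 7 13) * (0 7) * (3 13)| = |(0 7 3 13 2 10)| = 6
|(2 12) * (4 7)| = |(2 12)(4 7)| = 2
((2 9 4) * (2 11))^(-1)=(2 11 4 9)=[0, 1, 11, 3, 9, 5, 6, 7, 8, 2, 10, 4]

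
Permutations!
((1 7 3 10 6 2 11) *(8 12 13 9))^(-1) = (1 11 2 6 10 3 7)(8 9 13 12) = [0, 11, 6, 7, 4, 5, 10, 1, 9, 13, 3, 2, 8, 12]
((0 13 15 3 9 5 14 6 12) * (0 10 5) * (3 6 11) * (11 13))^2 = (0 3)(5 13 6 10 14 15 12)(9 11) = [3, 1, 2, 0, 4, 13, 10, 7, 8, 11, 14, 9, 5, 6, 15, 12]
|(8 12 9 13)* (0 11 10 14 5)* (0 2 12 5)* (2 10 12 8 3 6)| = 12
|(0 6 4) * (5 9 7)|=|(0 6 4)(5 9 7)|=3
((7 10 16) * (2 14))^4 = (7 10 16) = [0, 1, 2, 3, 4, 5, 6, 10, 8, 9, 16, 11, 12, 13, 14, 15, 7]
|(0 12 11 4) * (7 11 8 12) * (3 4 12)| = |(0 7 11 12 8 3 4)| = 7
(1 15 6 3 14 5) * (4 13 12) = (1 15 6 3 14 5)(4 13 12) = [0, 15, 2, 14, 13, 1, 3, 7, 8, 9, 10, 11, 4, 12, 5, 6]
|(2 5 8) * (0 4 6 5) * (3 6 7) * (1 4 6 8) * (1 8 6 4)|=8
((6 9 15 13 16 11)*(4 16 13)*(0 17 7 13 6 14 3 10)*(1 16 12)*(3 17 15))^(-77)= (0 3 6 7 14 16 12 15 10 9 13 17 11 1 4)= [3, 4, 2, 6, 0, 5, 7, 14, 8, 13, 9, 1, 15, 17, 16, 10, 12, 11]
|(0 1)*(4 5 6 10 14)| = |(0 1)(4 5 6 10 14)| = 10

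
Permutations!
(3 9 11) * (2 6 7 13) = (2 6 7 13)(3 9 11) = [0, 1, 6, 9, 4, 5, 7, 13, 8, 11, 10, 3, 12, 2]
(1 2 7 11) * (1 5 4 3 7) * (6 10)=(1 2)(3 7 11 5 4)(6 10)=[0, 2, 1, 7, 3, 4, 10, 11, 8, 9, 6, 5]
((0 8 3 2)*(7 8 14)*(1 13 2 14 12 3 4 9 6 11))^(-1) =(0 2 13 1 11 6 9 4 8 7 14 3 12) =[2, 11, 13, 12, 8, 5, 9, 14, 7, 4, 10, 6, 0, 1, 3]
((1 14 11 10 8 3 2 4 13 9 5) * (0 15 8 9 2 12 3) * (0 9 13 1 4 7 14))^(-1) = (0 1 4 5 9 8 15)(2 13 10 11 14 7)(3 12) = [1, 4, 13, 12, 5, 9, 6, 2, 15, 8, 11, 14, 3, 10, 7, 0]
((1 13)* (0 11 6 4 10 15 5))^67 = (0 10 11 15 6 5 4)(1 13) = [10, 13, 2, 3, 0, 4, 5, 7, 8, 9, 11, 15, 12, 1, 14, 6]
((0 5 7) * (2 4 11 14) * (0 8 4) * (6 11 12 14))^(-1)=(0 2 14 12 4 8 7 5)(6 11)=[2, 1, 14, 3, 8, 0, 11, 5, 7, 9, 10, 6, 4, 13, 12]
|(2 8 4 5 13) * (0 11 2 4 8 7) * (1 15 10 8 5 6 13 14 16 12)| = |(0 11 2 7)(1 15 10 8 5 14 16 12)(4 6 13)| = 24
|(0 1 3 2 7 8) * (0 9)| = |(0 1 3 2 7 8 9)| = 7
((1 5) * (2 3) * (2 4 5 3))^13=[0, 3, 2, 4, 5, 1]=(1 3 4 5)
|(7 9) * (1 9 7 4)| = |(1 9 4)| = 3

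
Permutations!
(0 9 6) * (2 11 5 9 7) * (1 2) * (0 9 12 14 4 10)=[7, 2, 11, 3, 10, 12, 9, 1, 8, 6, 0, 5, 14, 13, 4]=(0 7 1 2 11 5 12 14 4 10)(6 9)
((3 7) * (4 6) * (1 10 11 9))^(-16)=[0, 1, 2, 3, 4, 5, 6, 7, 8, 9, 10, 11]=(11)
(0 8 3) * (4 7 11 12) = (0 8 3)(4 7 11 12) = [8, 1, 2, 0, 7, 5, 6, 11, 3, 9, 10, 12, 4]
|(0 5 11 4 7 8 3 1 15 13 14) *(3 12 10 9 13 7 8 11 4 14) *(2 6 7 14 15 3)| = 14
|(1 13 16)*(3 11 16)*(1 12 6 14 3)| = |(1 13)(3 11 16 12 6 14)| = 6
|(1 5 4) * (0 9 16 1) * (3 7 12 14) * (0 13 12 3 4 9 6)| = |(0 6)(1 5 9 16)(3 7)(4 13 12 14)| = 4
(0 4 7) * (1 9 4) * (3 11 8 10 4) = (0 1 9 3 11 8 10 4 7) = [1, 9, 2, 11, 7, 5, 6, 0, 10, 3, 4, 8]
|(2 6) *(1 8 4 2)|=5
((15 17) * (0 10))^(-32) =[0, 1, 2, 3, 4, 5, 6, 7, 8, 9, 10, 11, 12, 13, 14, 15, 16, 17] =(17)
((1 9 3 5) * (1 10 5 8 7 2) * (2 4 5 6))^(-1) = (1 2 6 10 5 4 7 8 3 9) = [0, 2, 6, 9, 7, 4, 10, 8, 3, 1, 5]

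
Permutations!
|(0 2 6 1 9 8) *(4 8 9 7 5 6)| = |(9)(0 2 4 8)(1 7 5 6)| = 4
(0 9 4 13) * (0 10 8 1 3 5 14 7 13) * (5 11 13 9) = [5, 3, 2, 11, 0, 14, 6, 9, 1, 4, 8, 13, 12, 10, 7] = (0 5 14 7 9 4)(1 3 11 13 10 8)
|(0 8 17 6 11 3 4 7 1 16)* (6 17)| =|(17)(0 8 6 11 3 4 7 1 16)| =9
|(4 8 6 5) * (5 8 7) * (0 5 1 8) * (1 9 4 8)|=12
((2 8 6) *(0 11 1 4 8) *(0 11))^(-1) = [0, 11, 6, 3, 1, 5, 8, 7, 4, 9, 10, 2] = (1 11 2 6 8 4)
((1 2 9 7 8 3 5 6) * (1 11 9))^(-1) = (1 2)(3 8 7 9 11 6 5) = [0, 2, 1, 8, 4, 3, 5, 9, 7, 11, 10, 6]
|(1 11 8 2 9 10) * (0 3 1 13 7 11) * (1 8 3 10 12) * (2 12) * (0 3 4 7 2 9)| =12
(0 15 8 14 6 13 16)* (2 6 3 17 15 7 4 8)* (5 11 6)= [7, 1, 5, 17, 8, 11, 13, 4, 14, 9, 10, 6, 12, 16, 3, 2, 0, 15]= (0 7 4 8 14 3 17 15 2 5 11 6 13 16)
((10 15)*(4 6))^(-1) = (4 6)(10 15) = [0, 1, 2, 3, 6, 5, 4, 7, 8, 9, 15, 11, 12, 13, 14, 10]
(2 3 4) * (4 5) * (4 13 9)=[0, 1, 3, 5, 2, 13, 6, 7, 8, 4, 10, 11, 12, 9]=(2 3 5 13 9 4)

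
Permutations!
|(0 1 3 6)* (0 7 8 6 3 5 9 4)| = |(0 1 5 9 4)(6 7 8)| = 15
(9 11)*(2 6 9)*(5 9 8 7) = [0, 1, 6, 3, 4, 9, 8, 5, 7, 11, 10, 2] = (2 6 8 7 5 9 11)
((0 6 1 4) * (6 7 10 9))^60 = (0 6 7 1 10 4 9) = [6, 10, 2, 3, 9, 5, 7, 1, 8, 0, 4]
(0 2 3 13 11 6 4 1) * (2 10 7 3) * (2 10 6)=(0 6 4 1)(2 10 7 3 13 11)=[6, 0, 10, 13, 1, 5, 4, 3, 8, 9, 7, 2, 12, 11]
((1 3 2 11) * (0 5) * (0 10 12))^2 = [10, 2, 1, 11, 4, 12, 6, 7, 8, 9, 0, 3, 5] = (0 10)(1 2)(3 11)(5 12)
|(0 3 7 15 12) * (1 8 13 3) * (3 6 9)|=|(0 1 8 13 6 9 3 7 15 12)|=10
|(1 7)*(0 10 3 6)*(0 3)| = 2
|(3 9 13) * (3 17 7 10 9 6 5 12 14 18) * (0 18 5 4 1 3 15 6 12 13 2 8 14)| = 72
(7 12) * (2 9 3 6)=(2 9 3 6)(7 12)=[0, 1, 9, 6, 4, 5, 2, 12, 8, 3, 10, 11, 7]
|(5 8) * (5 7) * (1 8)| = |(1 8 7 5)| = 4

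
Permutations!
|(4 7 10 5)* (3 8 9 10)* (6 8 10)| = |(3 10 5 4 7)(6 8 9)| = 15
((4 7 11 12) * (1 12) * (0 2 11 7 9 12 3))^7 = (0 11 3 2 1)(4 9 12) = [11, 0, 1, 2, 9, 5, 6, 7, 8, 12, 10, 3, 4]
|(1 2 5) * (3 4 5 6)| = |(1 2 6 3 4 5)| = 6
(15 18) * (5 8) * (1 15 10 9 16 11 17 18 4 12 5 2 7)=(1 15 4 12 5 8 2 7)(9 16 11 17 18 10)=[0, 15, 7, 3, 12, 8, 6, 1, 2, 16, 9, 17, 5, 13, 14, 4, 11, 18, 10]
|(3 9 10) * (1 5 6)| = 3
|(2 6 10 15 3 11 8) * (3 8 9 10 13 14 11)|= 9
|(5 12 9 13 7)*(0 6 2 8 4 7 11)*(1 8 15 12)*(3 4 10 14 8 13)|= |(0 6 2 15 12 9 3 4 7 5 1 13 11)(8 10 14)|= 39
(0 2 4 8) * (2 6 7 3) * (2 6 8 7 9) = (0 8)(2 4 7 3 6 9) = [8, 1, 4, 6, 7, 5, 9, 3, 0, 2]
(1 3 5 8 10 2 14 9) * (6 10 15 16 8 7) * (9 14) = [0, 3, 9, 5, 4, 7, 10, 6, 15, 1, 2, 11, 12, 13, 14, 16, 8] = (1 3 5 7 6 10 2 9)(8 15 16)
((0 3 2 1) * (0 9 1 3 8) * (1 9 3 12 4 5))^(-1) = (0 8)(1 5 4 12 2 3) = [8, 5, 3, 1, 12, 4, 6, 7, 0, 9, 10, 11, 2]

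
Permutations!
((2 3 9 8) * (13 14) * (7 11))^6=[0, 1, 9, 8, 4, 5, 6, 7, 3, 2, 10, 11, 12, 13, 14]=(14)(2 9)(3 8)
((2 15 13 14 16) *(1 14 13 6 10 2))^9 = (16)(2 15 6 10) = [0, 1, 15, 3, 4, 5, 10, 7, 8, 9, 2, 11, 12, 13, 14, 6, 16]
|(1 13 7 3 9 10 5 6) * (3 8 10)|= |(1 13 7 8 10 5 6)(3 9)|= 14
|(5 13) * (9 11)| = 2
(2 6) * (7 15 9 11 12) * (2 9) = (2 6 9 11 12 7 15) = [0, 1, 6, 3, 4, 5, 9, 15, 8, 11, 10, 12, 7, 13, 14, 2]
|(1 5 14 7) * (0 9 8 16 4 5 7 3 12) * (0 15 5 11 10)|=|(0 9 8 16 4 11 10)(1 7)(3 12 15 5 14)|=70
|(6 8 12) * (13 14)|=|(6 8 12)(13 14)|=6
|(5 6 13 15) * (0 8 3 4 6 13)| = 15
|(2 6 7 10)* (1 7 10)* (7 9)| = 3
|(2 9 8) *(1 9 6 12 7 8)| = |(1 9)(2 6 12 7 8)| = 10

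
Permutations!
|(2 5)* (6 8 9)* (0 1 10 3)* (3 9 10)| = 12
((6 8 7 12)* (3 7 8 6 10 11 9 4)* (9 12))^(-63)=[0, 1, 2, 7, 3, 5, 6, 9, 8, 4, 10, 11, 12]=(12)(3 7 9 4)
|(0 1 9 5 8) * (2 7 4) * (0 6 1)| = |(1 9 5 8 6)(2 7 4)| = 15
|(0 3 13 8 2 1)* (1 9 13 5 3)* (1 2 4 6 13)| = 4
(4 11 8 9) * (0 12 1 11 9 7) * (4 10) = (0 12 1 11 8 7)(4 9 10) = [12, 11, 2, 3, 9, 5, 6, 0, 7, 10, 4, 8, 1]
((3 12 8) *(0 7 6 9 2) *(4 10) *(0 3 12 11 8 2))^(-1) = (0 9 6 7)(2 12 8 11 3)(4 10) = [9, 1, 12, 2, 10, 5, 7, 0, 11, 6, 4, 3, 8]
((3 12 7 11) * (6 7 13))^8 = (3 13 7)(6 11 12) = [0, 1, 2, 13, 4, 5, 11, 3, 8, 9, 10, 12, 6, 7]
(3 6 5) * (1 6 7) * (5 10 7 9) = (1 6 10 7)(3 9 5) = [0, 6, 2, 9, 4, 3, 10, 1, 8, 5, 7]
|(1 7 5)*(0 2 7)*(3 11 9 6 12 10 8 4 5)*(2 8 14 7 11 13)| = 10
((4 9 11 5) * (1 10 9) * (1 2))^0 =[0, 1, 2, 3, 4, 5, 6, 7, 8, 9, 10, 11] =(11)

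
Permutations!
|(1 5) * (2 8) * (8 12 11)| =4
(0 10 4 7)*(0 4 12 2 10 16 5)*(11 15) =[16, 1, 10, 3, 7, 0, 6, 4, 8, 9, 12, 15, 2, 13, 14, 11, 5] =(0 16 5)(2 10 12)(4 7)(11 15)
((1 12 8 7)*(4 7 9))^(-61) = (1 7 4 9 8 12) = [0, 7, 2, 3, 9, 5, 6, 4, 12, 8, 10, 11, 1]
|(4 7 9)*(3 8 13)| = 3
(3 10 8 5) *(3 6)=[0, 1, 2, 10, 4, 6, 3, 7, 5, 9, 8]=(3 10 8 5 6)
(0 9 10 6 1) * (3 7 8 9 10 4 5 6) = [10, 0, 2, 7, 5, 6, 1, 8, 9, 4, 3] = (0 10 3 7 8 9 4 5 6 1)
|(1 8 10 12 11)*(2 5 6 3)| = 20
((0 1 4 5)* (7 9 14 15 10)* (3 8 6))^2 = [4, 5, 2, 6, 0, 1, 8, 14, 3, 15, 9, 11, 12, 13, 10, 7] = (0 4)(1 5)(3 6 8)(7 14 10 9 15)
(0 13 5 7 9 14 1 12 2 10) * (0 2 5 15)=(0 13 15)(1 12 5 7 9 14)(2 10)=[13, 12, 10, 3, 4, 7, 6, 9, 8, 14, 2, 11, 5, 15, 1, 0]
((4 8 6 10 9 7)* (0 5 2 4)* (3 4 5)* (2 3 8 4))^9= [10, 1, 2, 3, 4, 5, 7, 6, 9, 8, 0]= (0 10)(6 7)(8 9)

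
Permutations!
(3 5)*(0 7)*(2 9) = (0 7)(2 9)(3 5) = [7, 1, 9, 5, 4, 3, 6, 0, 8, 2]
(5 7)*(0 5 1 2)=(0 5 7 1 2)=[5, 2, 0, 3, 4, 7, 6, 1]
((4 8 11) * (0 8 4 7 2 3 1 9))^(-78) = (0 11 2 1)(3 9 8 7) = [11, 0, 1, 9, 4, 5, 6, 3, 7, 8, 10, 2]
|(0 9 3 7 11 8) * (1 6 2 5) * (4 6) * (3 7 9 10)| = 35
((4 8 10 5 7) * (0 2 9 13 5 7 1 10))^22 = [9, 7, 13, 3, 0, 10, 6, 8, 2, 5, 4, 11, 12, 1] = (0 9 5 10 4)(1 7 8 2 13)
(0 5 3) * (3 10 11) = [5, 1, 2, 0, 4, 10, 6, 7, 8, 9, 11, 3] = (0 5 10 11 3)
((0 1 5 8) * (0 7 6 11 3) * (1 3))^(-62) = (1 6 8)(5 11 7) = [0, 6, 2, 3, 4, 11, 8, 5, 1, 9, 10, 7]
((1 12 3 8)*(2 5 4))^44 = (12)(2 4 5) = [0, 1, 4, 3, 5, 2, 6, 7, 8, 9, 10, 11, 12]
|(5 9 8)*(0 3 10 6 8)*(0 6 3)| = |(3 10)(5 9 6 8)| = 4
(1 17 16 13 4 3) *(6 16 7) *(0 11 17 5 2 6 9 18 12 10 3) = (0 11 17 7 9 18 12 10 3 1 5 2 6 16 13 4) = [11, 5, 6, 1, 0, 2, 16, 9, 8, 18, 3, 17, 10, 4, 14, 15, 13, 7, 12]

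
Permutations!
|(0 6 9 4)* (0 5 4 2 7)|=|(0 6 9 2 7)(4 5)|=10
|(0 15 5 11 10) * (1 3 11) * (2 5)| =|(0 15 2 5 1 3 11 10)| =8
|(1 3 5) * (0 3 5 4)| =6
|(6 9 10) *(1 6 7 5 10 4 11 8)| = |(1 6 9 4 11 8)(5 10 7)| = 6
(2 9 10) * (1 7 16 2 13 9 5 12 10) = (1 7 16 2 5 12 10 13 9) = [0, 7, 5, 3, 4, 12, 6, 16, 8, 1, 13, 11, 10, 9, 14, 15, 2]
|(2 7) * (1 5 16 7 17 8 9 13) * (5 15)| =|(1 15 5 16 7 2 17 8 9 13)| =10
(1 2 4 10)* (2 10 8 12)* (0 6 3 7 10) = [6, 0, 4, 7, 8, 5, 3, 10, 12, 9, 1, 11, 2] = (0 6 3 7 10 1)(2 4 8 12)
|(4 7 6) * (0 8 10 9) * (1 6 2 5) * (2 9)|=10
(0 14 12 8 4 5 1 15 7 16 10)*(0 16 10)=(0 14 12 8 4 5 1 15 7 10 16)=[14, 15, 2, 3, 5, 1, 6, 10, 4, 9, 16, 11, 8, 13, 12, 7, 0]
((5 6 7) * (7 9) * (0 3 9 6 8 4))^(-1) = (0 4 8 5 7 9 3) = [4, 1, 2, 0, 8, 7, 6, 9, 5, 3]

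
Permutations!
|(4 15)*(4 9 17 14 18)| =6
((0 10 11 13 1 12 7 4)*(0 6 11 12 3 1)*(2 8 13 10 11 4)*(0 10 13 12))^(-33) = (0 10 13 11)(1 3)(2 7 12 8)(4 6) = [10, 3, 7, 1, 6, 5, 4, 12, 2, 9, 13, 0, 8, 11]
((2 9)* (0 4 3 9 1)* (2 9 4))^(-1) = [1, 2, 0, 4, 3, 5, 6, 7, 8, 9] = (9)(0 1 2)(3 4)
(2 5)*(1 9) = (1 9)(2 5) = [0, 9, 5, 3, 4, 2, 6, 7, 8, 1]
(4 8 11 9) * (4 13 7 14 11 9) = (4 8 9 13 7 14 11) = [0, 1, 2, 3, 8, 5, 6, 14, 9, 13, 10, 4, 12, 7, 11]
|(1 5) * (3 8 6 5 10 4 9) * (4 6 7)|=|(1 10 6 5)(3 8 7 4 9)|=20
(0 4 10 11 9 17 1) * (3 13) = (0 4 10 11 9 17 1)(3 13) = [4, 0, 2, 13, 10, 5, 6, 7, 8, 17, 11, 9, 12, 3, 14, 15, 16, 1]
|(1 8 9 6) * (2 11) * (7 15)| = 4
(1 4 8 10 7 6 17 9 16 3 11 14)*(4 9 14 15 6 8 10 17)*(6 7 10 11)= [0, 9, 2, 6, 11, 5, 4, 8, 17, 16, 10, 15, 12, 13, 1, 7, 3, 14]= (1 9 16 3 6 4 11 15 7 8 17 14)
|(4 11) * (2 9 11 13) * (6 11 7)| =7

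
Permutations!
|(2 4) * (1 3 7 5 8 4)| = |(1 3 7 5 8 4 2)| = 7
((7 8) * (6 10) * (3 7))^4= (10)(3 7 8)= [0, 1, 2, 7, 4, 5, 6, 8, 3, 9, 10]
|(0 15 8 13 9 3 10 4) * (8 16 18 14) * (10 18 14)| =11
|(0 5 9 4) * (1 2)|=4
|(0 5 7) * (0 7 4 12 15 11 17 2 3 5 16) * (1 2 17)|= |(17)(0 16)(1 2 3 5 4 12 15 11)|= 8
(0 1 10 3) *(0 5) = (0 1 10 3 5) = [1, 10, 2, 5, 4, 0, 6, 7, 8, 9, 3]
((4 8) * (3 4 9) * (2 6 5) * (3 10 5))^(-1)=(2 5 10 9 8 4 3 6)=[0, 1, 5, 6, 3, 10, 2, 7, 4, 8, 9]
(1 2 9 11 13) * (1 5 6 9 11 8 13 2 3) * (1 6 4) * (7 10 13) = [0, 3, 11, 6, 1, 4, 9, 10, 7, 8, 13, 2, 12, 5] = (1 3 6 9 8 7 10 13 5 4)(2 11)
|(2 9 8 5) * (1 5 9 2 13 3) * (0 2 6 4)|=|(0 2 6 4)(1 5 13 3)(8 9)|=4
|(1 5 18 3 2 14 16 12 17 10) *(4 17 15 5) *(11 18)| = 36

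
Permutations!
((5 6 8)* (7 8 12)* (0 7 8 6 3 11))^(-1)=(0 11 3 5 8 12 6 7)=[11, 1, 2, 5, 4, 8, 7, 0, 12, 9, 10, 3, 6]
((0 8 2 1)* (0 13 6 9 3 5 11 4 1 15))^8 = (15) = [0, 1, 2, 3, 4, 5, 6, 7, 8, 9, 10, 11, 12, 13, 14, 15]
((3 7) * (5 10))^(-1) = (3 7)(5 10) = [0, 1, 2, 7, 4, 10, 6, 3, 8, 9, 5]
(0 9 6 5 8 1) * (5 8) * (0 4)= (0 9 6 8 1 4)= [9, 4, 2, 3, 0, 5, 8, 7, 1, 6]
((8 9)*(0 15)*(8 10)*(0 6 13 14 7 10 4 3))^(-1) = (0 3 4 9 8 10 7 14 13 6 15) = [3, 1, 2, 4, 9, 5, 15, 14, 10, 8, 7, 11, 12, 6, 13, 0]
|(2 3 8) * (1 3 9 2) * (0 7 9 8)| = 7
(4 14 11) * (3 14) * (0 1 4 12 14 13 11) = (0 1 4 3 13 11 12 14) = [1, 4, 2, 13, 3, 5, 6, 7, 8, 9, 10, 12, 14, 11, 0]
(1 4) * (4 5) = (1 5 4) = [0, 5, 2, 3, 1, 4]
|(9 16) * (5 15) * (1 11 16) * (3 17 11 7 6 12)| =18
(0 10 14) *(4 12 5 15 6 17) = [10, 1, 2, 3, 12, 15, 17, 7, 8, 9, 14, 11, 5, 13, 0, 6, 16, 4] = (0 10 14)(4 12 5 15 6 17)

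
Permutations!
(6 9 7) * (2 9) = (2 9 7 6) = [0, 1, 9, 3, 4, 5, 2, 6, 8, 7]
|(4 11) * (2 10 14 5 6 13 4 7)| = 9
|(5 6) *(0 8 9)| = |(0 8 9)(5 6)| = 6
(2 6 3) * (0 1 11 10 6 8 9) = [1, 11, 8, 2, 4, 5, 3, 7, 9, 0, 6, 10] = (0 1 11 10 6 3 2 8 9)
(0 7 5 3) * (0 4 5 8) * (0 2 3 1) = [7, 0, 3, 4, 5, 1, 6, 8, 2] = (0 7 8 2 3 4 5 1)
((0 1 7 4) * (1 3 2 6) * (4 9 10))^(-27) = [0, 1, 2, 3, 4, 5, 6, 7, 8, 9, 10] = (10)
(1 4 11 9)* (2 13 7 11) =(1 4 2 13 7 11 9) =[0, 4, 13, 3, 2, 5, 6, 11, 8, 1, 10, 9, 12, 7]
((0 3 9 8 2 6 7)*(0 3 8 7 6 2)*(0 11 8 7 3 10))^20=(11)(0 10 7)=[10, 1, 2, 3, 4, 5, 6, 0, 8, 9, 7, 11]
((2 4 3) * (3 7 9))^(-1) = (2 3 9 7 4) = [0, 1, 3, 9, 2, 5, 6, 4, 8, 7]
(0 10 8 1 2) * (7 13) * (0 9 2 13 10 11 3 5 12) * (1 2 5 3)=(0 11 1 13 7 10 8 2 9 5 12)=[11, 13, 9, 3, 4, 12, 6, 10, 2, 5, 8, 1, 0, 7]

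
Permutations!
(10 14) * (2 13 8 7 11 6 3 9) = [0, 1, 13, 9, 4, 5, 3, 11, 7, 2, 14, 6, 12, 8, 10] = (2 13 8 7 11 6 3 9)(10 14)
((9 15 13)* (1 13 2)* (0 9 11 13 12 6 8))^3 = (0 2 6 9 1 8 15 12)(11 13) = [2, 8, 6, 3, 4, 5, 9, 7, 15, 1, 10, 13, 0, 11, 14, 12]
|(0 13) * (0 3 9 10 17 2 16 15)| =9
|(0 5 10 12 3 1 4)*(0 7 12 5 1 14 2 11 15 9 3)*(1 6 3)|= |(0 6 3 14 2 11 15 9 1 4 7 12)(5 10)|= 12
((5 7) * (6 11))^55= [0, 1, 2, 3, 4, 7, 11, 5, 8, 9, 10, 6]= (5 7)(6 11)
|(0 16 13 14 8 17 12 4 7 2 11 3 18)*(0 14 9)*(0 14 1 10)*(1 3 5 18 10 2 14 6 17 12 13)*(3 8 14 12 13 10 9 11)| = 45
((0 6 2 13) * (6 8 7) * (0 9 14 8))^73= (2 14 6 9 7 13 8)= [0, 1, 14, 3, 4, 5, 9, 13, 2, 7, 10, 11, 12, 8, 6]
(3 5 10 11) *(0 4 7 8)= (0 4 7 8)(3 5 10 11)= [4, 1, 2, 5, 7, 10, 6, 8, 0, 9, 11, 3]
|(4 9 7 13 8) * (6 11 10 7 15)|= 9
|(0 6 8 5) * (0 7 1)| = 6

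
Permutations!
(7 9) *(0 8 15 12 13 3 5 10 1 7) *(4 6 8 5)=(0 5 10 1 7 9)(3 4 6 8 15 12 13)=[5, 7, 2, 4, 6, 10, 8, 9, 15, 0, 1, 11, 13, 3, 14, 12]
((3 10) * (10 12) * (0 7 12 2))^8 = [12, 1, 7, 0, 4, 5, 6, 10, 8, 9, 2, 11, 3] = (0 12 3)(2 7 10)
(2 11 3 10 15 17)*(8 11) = (2 8 11 3 10 15 17) = [0, 1, 8, 10, 4, 5, 6, 7, 11, 9, 15, 3, 12, 13, 14, 17, 16, 2]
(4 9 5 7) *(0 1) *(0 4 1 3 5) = (0 3 5 7 1 4 9) = [3, 4, 2, 5, 9, 7, 6, 1, 8, 0]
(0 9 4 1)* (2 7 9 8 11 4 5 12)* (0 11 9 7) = (0 8 9 5 12 2)(1 11 4) = [8, 11, 0, 3, 1, 12, 6, 7, 9, 5, 10, 4, 2]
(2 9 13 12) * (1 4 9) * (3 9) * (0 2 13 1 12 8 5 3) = (0 2 12 13 8 5 3 9 1 4) = [2, 4, 12, 9, 0, 3, 6, 7, 5, 1, 10, 11, 13, 8]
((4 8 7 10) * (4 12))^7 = (4 7 12 8 10) = [0, 1, 2, 3, 7, 5, 6, 12, 10, 9, 4, 11, 8]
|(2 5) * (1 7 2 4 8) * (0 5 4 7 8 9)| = 6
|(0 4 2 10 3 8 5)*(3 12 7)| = |(0 4 2 10 12 7 3 8 5)| = 9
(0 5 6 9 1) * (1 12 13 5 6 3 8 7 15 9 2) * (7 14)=[6, 0, 1, 8, 4, 3, 2, 15, 14, 12, 10, 11, 13, 5, 7, 9]=(0 6 2 1)(3 8 14 7 15 9 12 13 5)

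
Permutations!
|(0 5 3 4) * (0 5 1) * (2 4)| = 4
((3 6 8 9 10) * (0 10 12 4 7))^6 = (0 12 6)(3 7 9)(4 8 10) = [12, 1, 2, 7, 8, 5, 0, 9, 10, 3, 4, 11, 6]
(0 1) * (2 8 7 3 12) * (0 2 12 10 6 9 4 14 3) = [1, 2, 8, 10, 14, 5, 9, 0, 7, 4, 6, 11, 12, 13, 3] = (0 1 2 8 7)(3 10 6 9 4 14)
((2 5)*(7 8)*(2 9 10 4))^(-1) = (2 4 10 9 5)(7 8) = [0, 1, 4, 3, 10, 2, 6, 8, 7, 5, 9]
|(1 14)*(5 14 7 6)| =5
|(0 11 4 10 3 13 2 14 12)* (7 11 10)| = 21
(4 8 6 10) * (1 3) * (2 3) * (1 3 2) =(4 8 6 10) =[0, 1, 2, 3, 8, 5, 10, 7, 6, 9, 4]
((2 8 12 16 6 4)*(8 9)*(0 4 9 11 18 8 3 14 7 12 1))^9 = [2, 4, 18, 7, 11, 5, 3, 16, 0, 14, 10, 8, 6, 13, 12, 15, 9, 17, 1] = (0 2 18 1 4 11 8)(3 7 16 9 14 12 6)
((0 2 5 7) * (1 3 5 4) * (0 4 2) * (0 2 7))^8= (0 2 7 4 1 3 5)= [2, 3, 7, 5, 1, 0, 6, 4]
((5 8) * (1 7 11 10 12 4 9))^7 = [0, 1, 2, 3, 4, 8, 6, 7, 5, 9, 10, 11, 12] = (12)(5 8)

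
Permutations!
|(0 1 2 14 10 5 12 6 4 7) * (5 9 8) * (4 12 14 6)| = |(0 1 2 6 12 4 7)(5 14 10 9 8)| = 35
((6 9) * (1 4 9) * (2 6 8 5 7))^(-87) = (1 4 9 8 5 7 2 6) = [0, 4, 6, 3, 9, 7, 1, 2, 5, 8]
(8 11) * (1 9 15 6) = (1 9 15 6)(8 11) = [0, 9, 2, 3, 4, 5, 1, 7, 11, 15, 10, 8, 12, 13, 14, 6]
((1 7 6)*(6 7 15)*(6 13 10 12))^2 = (1 13 12)(6 15 10) = [0, 13, 2, 3, 4, 5, 15, 7, 8, 9, 6, 11, 1, 12, 14, 10]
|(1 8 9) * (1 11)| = |(1 8 9 11)| = 4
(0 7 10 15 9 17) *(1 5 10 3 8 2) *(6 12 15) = (0 7 3 8 2 1 5 10 6 12 15 9 17) = [7, 5, 1, 8, 4, 10, 12, 3, 2, 17, 6, 11, 15, 13, 14, 9, 16, 0]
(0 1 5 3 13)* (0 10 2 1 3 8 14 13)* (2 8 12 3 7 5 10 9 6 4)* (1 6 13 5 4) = (0 7 4 2 6 1 10 8 14 5 12 3)(9 13) = [7, 10, 6, 0, 2, 12, 1, 4, 14, 13, 8, 11, 3, 9, 5]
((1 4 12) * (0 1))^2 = (0 4)(1 12) = [4, 12, 2, 3, 0, 5, 6, 7, 8, 9, 10, 11, 1]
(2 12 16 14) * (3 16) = [0, 1, 12, 16, 4, 5, 6, 7, 8, 9, 10, 11, 3, 13, 2, 15, 14] = (2 12 3 16 14)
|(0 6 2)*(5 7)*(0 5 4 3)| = 7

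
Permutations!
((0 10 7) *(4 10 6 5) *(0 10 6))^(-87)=(7 10)=[0, 1, 2, 3, 4, 5, 6, 10, 8, 9, 7]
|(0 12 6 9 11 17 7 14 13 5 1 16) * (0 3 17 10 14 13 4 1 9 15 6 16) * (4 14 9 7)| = |(0 12 16 3 17 4 1)(5 7 13)(6 15)(9 11 10)| = 42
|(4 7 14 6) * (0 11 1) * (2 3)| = 12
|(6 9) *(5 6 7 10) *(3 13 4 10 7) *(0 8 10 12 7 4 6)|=|(0 8 10 5)(3 13 6 9)(4 12 7)|=12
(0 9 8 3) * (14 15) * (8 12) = [9, 1, 2, 0, 4, 5, 6, 7, 3, 12, 10, 11, 8, 13, 15, 14] = (0 9 12 8 3)(14 15)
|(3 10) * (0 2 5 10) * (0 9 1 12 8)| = 9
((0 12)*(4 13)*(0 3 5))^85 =[12, 1, 2, 5, 13, 0, 6, 7, 8, 9, 10, 11, 3, 4] =(0 12 3 5)(4 13)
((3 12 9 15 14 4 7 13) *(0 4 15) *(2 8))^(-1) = (0 9 12 3 13 7 4)(2 8)(14 15) = [9, 1, 8, 13, 0, 5, 6, 4, 2, 12, 10, 11, 3, 7, 15, 14]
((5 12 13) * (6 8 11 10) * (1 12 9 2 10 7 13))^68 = (2 7 10 13 6 5 8 9 11) = [0, 1, 7, 3, 4, 8, 5, 10, 9, 11, 13, 2, 12, 6]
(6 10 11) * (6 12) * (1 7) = (1 7)(6 10 11 12) = [0, 7, 2, 3, 4, 5, 10, 1, 8, 9, 11, 12, 6]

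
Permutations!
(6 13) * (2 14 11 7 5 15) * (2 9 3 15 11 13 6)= (2 14 13)(3 15 9)(5 11 7)= [0, 1, 14, 15, 4, 11, 6, 5, 8, 3, 10, 7, 12, 2, 13, 9]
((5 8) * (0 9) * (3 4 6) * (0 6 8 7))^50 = [6, 1, 2, 8, 5, 0, 4, 9, 7, 3] = (0 6 4 5)(3 8 7 9)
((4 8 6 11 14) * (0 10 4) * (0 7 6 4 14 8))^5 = [11, 1, 2, 3, 6, 5, 10, 0, 7, 9, 8, 14, 12, 13, 4] = (0 11 14 4 6 10 8 7)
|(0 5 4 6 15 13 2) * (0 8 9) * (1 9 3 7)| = |(0 5 4 6 15 13 2 8 3 7 1 9)| = 12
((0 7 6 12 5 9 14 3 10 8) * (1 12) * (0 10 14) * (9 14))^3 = (0 1 14)(3 7 12)(5 9 6)(8 10) = [1, 14, 2, 7, 4, 9, 5, 12, 10, 6, 8, 11, 3, 13, 0]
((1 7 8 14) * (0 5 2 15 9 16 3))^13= (0 3 16 9 15 2 5)(1 7 8 14)= [3, 7, 5, 16, 4, 0, 6, 8, 14, 15, 10, 11, 12, 13, 1, 2, 9]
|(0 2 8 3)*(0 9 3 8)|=|(0 2)(3 9)|=2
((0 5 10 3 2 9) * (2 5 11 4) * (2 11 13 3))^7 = (13)(4 11) = [0, 1, 2, 3, 11, 5, 6, 7, 8, 9, 10, 4, 12, 13]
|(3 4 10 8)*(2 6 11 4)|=7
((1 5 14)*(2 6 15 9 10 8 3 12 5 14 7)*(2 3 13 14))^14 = (1 10 2 8 6 13 15 14 9)(3 5)(7 12) = [0, 10, 8, 5, 4, 3, 13, 12, 6, 1, 2, 11, 7, 15, 9, 14]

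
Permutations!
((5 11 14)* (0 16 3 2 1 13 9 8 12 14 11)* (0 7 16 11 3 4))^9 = (0 14 1 4 12 2 16 8 3 7 9 11 5 13) = [14, 4, 16, 7, 12, 13, 6, 9, 3, 11, 10, 5, 2, 0, 1, 15, 8]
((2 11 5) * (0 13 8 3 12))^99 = (0 12 3 8 13) = [12, 1, 2, 8, 4, 5, 6, 7, 13, 9, 10, 11, 3, 0]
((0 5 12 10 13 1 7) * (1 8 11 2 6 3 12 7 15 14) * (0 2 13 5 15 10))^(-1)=(0 12 3 6 2 7 5 10 1 14 15)(8 13 11)=[12, 14, 7, 6, 4, 10, 2, 5, 13, 9, 1, 8, 3, 11, 15, 0]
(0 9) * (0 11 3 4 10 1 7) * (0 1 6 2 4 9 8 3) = (0 8 3 9 11)(1 7)(2 4 10 6) = [8, 7, 4, 9, 10, 5, 2, 1, 3, 11, 6, 0]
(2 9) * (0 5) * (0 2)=[5, 1, 9, 3, 4, 2, 6, 7, 8, 0]=(0 5 2 9)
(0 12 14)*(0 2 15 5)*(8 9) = (0 12 14 2 15 5)(8 9) = [12, 1, 15, 3, 4, 0, 6, 7, 9, 8, 10, 11, 14, 13, 2, 5]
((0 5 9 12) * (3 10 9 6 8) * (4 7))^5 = (0 10 6 12 3 5 9 8)(4 7) = [10, 1, 2, 5, 7, 9, 12, 4, 0, 8, 6, 11, 3]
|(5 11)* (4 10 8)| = |(4 10 8)(5 11)| = 6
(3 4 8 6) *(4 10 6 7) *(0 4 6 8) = (0 4)(3 10 8 7 6) = [4, 1, 2, 10, 0, 5, 3, 6, 7, 9, 8]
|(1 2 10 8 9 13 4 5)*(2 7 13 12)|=5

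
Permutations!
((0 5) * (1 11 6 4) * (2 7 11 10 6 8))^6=(1 6)(2 11)(4 10)(7 8)=[0, 6, 11, 3, 10, 5, 1, 8, 7, 9, 4, 2]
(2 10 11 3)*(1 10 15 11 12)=(1 10 12)(2 15 11 3)=[0, 10, 15, 2, 4, 5, 6, 7, 8, 9, 12, 3, 1, 13, 14, 11]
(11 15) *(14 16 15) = [0, 1, 2, 3, 4, 5, 6, 7, 8, 9, 10, 14, 12, 13, 16, 11, 15] = (11 14 16 15)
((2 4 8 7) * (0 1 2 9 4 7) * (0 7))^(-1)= (0 2 1)(4 9 7 8)= [2, 0, 1, 3, 9, 5, 6, 8, 4, 7]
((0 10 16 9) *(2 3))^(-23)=(0 10 16 9)(2 3)=[10, 1, 3, 2, 4, 5, 6, 7, 8, 0, 16, 11, 12, 13, 14, 15, 9]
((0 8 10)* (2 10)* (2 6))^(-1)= (0 10 2 6 8)= [10, 1, 6, 3, 4, 5, 8, 7, 0, 9, 2]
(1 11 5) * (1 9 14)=[0, 11, 2, 3, 4, 9, 6, 7, 8, 14, 10, 5, 12, 13, 1]=(1 11 5 9 14)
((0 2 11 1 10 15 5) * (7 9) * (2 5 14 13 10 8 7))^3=(0 5)(1 9)(2 8)(7 11)(10 13 14 15)=[5, 9, 8, 3, 4, 0, 6, 11, 2, 1, 13, 7, 12, 14, 15, 10]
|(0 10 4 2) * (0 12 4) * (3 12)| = 4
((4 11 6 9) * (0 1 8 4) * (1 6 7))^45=(11)=[0, 1, 2, 3, 4, 5, 6, 7, 8, 9, 10, 11]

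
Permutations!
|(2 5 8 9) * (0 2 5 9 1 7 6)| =8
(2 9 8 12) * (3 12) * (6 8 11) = (2 9 11 6 8 3 12) = [0, 1, 9, 12, 4, 5, 8, 7, 3, 11, 10, 6, 2]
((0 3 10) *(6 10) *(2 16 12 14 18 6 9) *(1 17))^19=[10, 17, 9, 0, 4, 5, 18, 7, 8, 3, 6, 11, 16, 13, 12, 15, 2, 1, 14]=(0 10 6 18 14 12 16 2 9 3)(1 17)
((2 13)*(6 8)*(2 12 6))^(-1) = (2 8 6 12 13) = [0, 1, 8, 3, 4, 5, 12, 7, 6, 9, 10, 11, 13, 2]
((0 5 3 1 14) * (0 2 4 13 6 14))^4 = [0, 1, 14, 3, 2, 5, 13, 7, 8, 9, 10, 11, 12, 4, 6] = (2 14 6 13 4)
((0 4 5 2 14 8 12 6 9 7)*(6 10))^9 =[9, 1, 4, 3, 7, 0, 12, 6, 2, 10, 8, 11, 14, 13, 5] =(0 9 10 8 2 4 7 6 12 14 5)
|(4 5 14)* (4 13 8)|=5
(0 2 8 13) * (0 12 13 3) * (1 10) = (0 2 8 3)(1 10)(12 13) = [2, 10, 8, 0, 4, 5, 6, 7, 3, 9, 1, 11, 13, 12]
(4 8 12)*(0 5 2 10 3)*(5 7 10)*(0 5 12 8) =[7, 1, 12, 5, 0, 2, 6, 10, 8, 9, 3, 11, 4] =(0 7 10 3 5 2 12 4)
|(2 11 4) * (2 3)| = |(2 11 4 3)| = 4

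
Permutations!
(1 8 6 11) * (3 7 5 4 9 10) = (1 8 6 11)(3 7 5 4 9 10) = [0, 8, 2, 7, 9, 4, 11, 5, 6, 10, 3, 1]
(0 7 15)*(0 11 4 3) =(0 7 15 11 4 3) =[7, 1, 2, 0, 3, 5, 6, 15, 8, 9, 10, 4, 12, 13, 14, 11]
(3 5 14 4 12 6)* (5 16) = (3 16 5 14 4 12 6) = [0, 1, 2, 16, 12, 14, 3, 7, 8, 9, 10, 11, 6, 13, 4, 15, 5]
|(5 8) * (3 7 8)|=|(3 7 8 5)|=4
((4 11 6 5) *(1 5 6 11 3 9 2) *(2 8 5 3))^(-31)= (11)(1 5 3 4 9 2 8)= [0, 5, 8, 4, 9, 3, 6, 7, 1, 2, 10, 11]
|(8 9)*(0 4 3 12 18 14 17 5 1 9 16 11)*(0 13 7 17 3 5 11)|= |(0 4 5 1 9 8 16)(3 12 18 14)(7 17 11 13)|= 28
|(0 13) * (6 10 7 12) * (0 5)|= |(0 13 5)(6 10 7 12)|= 12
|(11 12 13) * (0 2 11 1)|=6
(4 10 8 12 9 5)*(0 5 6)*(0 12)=(0 5 4 10 8)(6 12 9)=[5, 1, 2, 3, 10, 4, 12, 7, 0, 6, 8, 11, 9]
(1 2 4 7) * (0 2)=(0 2 4 7 1)=[2, 0, 4, 3, 7, 5, 6, 1]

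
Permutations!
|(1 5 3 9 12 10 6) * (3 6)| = 12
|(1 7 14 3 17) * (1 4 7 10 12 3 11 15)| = 10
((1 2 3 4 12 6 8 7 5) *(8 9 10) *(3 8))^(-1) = (1 5 7 8 2)(3 10 9 6 12 4) = [0, 5, 1, 10, 3, 7, 12, 8, 2, 6, 9, 11, 4]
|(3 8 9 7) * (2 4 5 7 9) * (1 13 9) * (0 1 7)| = 10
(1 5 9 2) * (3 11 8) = (1 5 9 2)(3 11 8) = [0, 5, 1, 11, 4, 9, 6, 7, 3, 2, 10, 8]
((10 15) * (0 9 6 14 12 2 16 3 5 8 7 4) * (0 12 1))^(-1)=[1, 14, 12, 16, 7, 3, 9, 8, 5, 0, 15, 11, 4, 13, 6, 10, 2]=(0 1 14 6 9)(2 12 4 7 8 5 3 16)(10 15)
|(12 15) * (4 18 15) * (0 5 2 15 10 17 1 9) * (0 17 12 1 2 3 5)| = 20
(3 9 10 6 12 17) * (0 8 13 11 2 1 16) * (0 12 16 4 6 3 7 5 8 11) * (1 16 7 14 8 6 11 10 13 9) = (0 10 3 1 4 11 2 16 12 17 14 8 9 13)(5 6 7) = [10, 4, 16, 1, 11, 6, 7, 5, 9, 13, 3, 2, 17, 0, 8, 15, 12, 14]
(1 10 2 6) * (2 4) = [0, 10, 6, 3, 2, 5, 1, 7, 8, 9, 4] = (1 10 4 2 6)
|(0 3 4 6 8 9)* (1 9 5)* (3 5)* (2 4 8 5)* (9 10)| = |(0 2 4 6 5 1 10 9)(3 8)| = 8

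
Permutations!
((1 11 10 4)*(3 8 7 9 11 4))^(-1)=(1 4)(3 10 11 9 7 8)=[0, 4, 2, 10, 1, 5, 6, 8, 3, 7, 11, 9]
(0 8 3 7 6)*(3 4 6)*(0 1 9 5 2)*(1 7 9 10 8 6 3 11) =[6, 10, 0, 9, 3, 2, 7, 11, 4, 5, 8, 1] =(0 6 7 11 1 10 8 4 3 9 5 2)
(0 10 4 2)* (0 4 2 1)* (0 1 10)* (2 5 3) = (2 4 10 5 3) = [0, 1, 4, 2, 10, 3, 6, 7, 8, 9, 5]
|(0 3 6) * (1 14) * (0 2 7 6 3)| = 6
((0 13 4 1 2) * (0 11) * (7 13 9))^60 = (0 4)(1 9)(2 7)(11 13) = [4, 9, 7, 3, 0, 5, 6, 2, 8, 1, 10, 13, 12, 11]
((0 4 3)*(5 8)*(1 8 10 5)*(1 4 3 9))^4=(10)=[0, 1, 2, 3, 4, 5, 6, 7, 8, 9, 10]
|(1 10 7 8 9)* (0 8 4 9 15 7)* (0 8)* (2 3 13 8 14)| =11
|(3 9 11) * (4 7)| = 6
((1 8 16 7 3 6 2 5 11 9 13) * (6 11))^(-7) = (1 8 16 7 3 11 9 13)(2 6 5) = [0, 8, 6, 11, 4, 2, 5, 3, 16, 13, 10, 9, 12, 1, 14, 15, 7]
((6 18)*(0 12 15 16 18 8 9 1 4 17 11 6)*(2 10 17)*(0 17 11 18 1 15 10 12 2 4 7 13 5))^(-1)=(0 5 13 7 1 16 15 9 8 6 11 10 12 2)(17 18)=[5, 16, 0, 3, 4, 13, 11, 1, 6, 8, 12, 10, 2, 7, 14, 9, 15, 18, 17]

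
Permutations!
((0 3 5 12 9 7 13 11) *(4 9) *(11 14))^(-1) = (0 11 14 13 7 9 4 12 5 3) = [11, 1, 2, 0, 12, 3, 6, 9, 8, 4, 10, 14, 5, 7, 13]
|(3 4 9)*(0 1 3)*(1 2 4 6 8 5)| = 20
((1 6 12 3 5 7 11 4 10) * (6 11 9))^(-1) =(1 10 4 11)(3 12 6 9 7 5) =[0, 10, 2, 12, 11, 3, 9, 5, 8, 7, 4, 1, 6]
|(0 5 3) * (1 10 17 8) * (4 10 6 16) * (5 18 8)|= |(0 18 8 1 6 16 4 10 17 5 3)|= 11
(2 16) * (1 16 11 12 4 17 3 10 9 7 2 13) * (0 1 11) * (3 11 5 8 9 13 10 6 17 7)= (0 1 16 10 13 5 8 9 3 6 17 11 12 4 7 2)= [1, 16, 0, 6, 7, 8, 17, 2, 9, 3, 13, 12, 4, 5, 14, 15, 10, 11]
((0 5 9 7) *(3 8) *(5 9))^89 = [7, 1, 2, 8, 4, 5, 6, 9, 3, 0] = (0 7 9)(3 8)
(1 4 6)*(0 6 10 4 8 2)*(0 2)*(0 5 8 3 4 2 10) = (0 6 1 3 4)(2 10)(5 8) = [6, 3, 10, 4, 0, 8, 1, 7, 5, 9, 2]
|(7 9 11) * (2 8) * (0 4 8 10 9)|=|(0 4 8 2 10 9 11 7)|=8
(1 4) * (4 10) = (1 10 4) = [0, 10, 2, 3, 1, 5, 6, 7, 8, 9, 4]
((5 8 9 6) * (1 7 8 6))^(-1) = (1 9 8 7)(5 6) = [0, 9, 2, 3, 4, 6, 5, 1, 7, 8]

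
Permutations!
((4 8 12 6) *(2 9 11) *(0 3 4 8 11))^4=(0 2 4)(3 9 11)(6 8 12)=[2, 1, 4, 9, 0, 5, 8, 7, 12, 11, 10, 3, 6]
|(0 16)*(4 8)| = 2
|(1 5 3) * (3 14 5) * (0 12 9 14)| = 10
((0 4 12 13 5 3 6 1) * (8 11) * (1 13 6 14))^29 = (0 12 13 3 1 4 6 5 14)(8 11) = [12, 4, 2, 1, 6, 14, 5, 7, 11, 9, 10, 8, 13, 3, 0]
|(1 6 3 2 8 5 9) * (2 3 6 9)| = |(1 9)(2 8 5)| = 6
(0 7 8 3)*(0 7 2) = (0 2)(3 7 8) = [2, 1, 0, 7, 4, 5, 6, 8, 3]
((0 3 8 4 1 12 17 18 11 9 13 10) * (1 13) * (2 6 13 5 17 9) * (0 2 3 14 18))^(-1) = (0 17 5 4 8 3 11 18 14)(1 9 12)(2 10 13 6) = [17, 9, 10, 11, 8, 4, 2, 7, 3, 12, 13, 18, 1, 6, 0, 15, 16, 5, 14]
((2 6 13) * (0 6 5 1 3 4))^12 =[5, 6, 4, 13, 2, 0, 1, 7, 8, 9, 10, 11, 12, 3] =(0 5)(1 6)(2 4)(3 13)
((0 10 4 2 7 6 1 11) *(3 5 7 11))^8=(0 2 10 11 4)(1 7 3 6 5)=[2, 7, 10, 6, 0, 1, 5, 3, 8, 9, 11, 4]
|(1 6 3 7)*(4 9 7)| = 6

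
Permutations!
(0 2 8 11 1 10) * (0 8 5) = (0 2 5)(1 10 8 11) = [2, 10, 5, 3, 4, 0, 6, 7, 11, 9, 8, 1]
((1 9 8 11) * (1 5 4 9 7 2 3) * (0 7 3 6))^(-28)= (4 8 5 9 11)= [0, 1, 2, 3, 8, 9, 6, 7, 5, 11, 10, 4]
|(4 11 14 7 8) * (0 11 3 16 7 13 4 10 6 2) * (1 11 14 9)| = 33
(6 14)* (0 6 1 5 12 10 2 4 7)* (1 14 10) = (14)(0 6 10 2 4 7)(1 5 12) = [6, 5, 4, 3, 7, 12, 10, 0, 8, 9, 2, 11, 1, 13, 14]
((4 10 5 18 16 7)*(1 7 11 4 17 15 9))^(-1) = [0, 9, 2, 3, 11, 10, 6, 1, 8, 15, 4, 16, 12, 13, 14, 17, 18, 7, 5] = (1 9 15 17 7)(4 11 16 18 5 10)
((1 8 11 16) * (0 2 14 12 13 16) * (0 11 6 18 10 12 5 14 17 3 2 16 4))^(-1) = [4, 16, 3, 17, 13, 14, 8, 7, 1, 9, 18, 11, 10, 12, 5, 15, 0, 2, 6] = (0 4 13 12 10 18 6 8 1 16)(2 3 17)(5 14)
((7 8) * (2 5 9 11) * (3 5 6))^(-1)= [0, 1, 11, 6, 4, 3, 2, 8, 7, 5, 10, 9]= (2 11 9 5 3 6)(7 8)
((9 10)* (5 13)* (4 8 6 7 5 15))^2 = (4 6 5 15 8 7 13) = [0, 1, 2, 3, 6, 15, 5, 13, 7, 9, 10, 11, 12, 4, 14, 8]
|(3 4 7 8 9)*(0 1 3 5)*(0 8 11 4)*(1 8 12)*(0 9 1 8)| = 6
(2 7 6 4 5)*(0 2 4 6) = (0 2 7)(4 5) = [2, 1, 7, 3, 5, 4, 6, 0]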